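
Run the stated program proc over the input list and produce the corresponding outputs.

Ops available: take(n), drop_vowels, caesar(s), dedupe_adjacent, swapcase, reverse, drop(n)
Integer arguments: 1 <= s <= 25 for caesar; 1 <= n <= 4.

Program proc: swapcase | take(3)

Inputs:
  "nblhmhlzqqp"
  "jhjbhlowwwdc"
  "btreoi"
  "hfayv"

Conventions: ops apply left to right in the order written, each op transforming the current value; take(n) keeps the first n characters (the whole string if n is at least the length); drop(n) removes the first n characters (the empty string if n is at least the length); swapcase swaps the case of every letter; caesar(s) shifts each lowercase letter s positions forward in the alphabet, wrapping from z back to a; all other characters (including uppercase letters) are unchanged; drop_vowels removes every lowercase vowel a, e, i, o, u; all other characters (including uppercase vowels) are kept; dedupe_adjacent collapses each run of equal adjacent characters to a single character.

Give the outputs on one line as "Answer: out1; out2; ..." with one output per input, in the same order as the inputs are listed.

"NBL"; "JHJ"; "BTR"; "HFA"

Execution, op by op:
  "nblhmhlzqqp" -> "NBLHMHLZQQP" -> "NBL"
  "jhjbhlowwwdc" -> "JHJBHLOWWWDC" -> "JHJ"
  "btreoi" -> "BTREOI" -> "BTR"
  "hfayv" -> "HFAYV" -> "HFA"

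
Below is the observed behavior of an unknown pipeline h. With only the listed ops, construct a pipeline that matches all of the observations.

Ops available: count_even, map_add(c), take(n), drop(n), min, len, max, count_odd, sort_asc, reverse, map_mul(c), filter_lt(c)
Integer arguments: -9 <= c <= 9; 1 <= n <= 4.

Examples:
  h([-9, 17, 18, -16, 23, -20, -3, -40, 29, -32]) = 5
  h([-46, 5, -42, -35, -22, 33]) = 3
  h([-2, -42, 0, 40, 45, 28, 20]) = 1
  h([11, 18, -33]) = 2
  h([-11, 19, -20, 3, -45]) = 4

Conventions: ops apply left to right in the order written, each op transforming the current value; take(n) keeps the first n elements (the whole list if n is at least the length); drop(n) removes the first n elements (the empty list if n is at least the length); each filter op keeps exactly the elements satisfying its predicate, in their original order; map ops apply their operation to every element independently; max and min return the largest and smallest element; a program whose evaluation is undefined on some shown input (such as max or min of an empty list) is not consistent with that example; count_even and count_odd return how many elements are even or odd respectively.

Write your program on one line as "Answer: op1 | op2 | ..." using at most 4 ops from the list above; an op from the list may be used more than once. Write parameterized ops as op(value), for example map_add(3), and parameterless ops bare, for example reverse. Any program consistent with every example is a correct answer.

sort_asc | map_add(8) | map_add(5) | count_even

Check, running the answer program on each example:
  [-9, 17, 18, -16, 23, -20, -3, -40, 29, -32] -> [-40, -32, -20, -16, -9, -3, 17, 18, 23, 29] -> [-32, -24, -12, -8, -1, 5, 25, 26, 31, 37] -> [-27, -19, -7, -3, 4, 10, 30, 31, 36, 42] -> 5
  [-46, 5, -42, -35, -22, 33] -> [-46, -42, -35, -22, 5, 33] -> [-38, -34, -27, -14, 13, 41] -> [-33, -29, -22, -9, 18, 46] -> 3
  [-2, -42, 0, 40, 45, 28, 20] -> [-42, -2, 0, 20, 28, 40, 45] -> [-34, 6, 8, 28, 36, 48, 53] -> [-29, 11, 13, 33, 41, 53, 58] -> 1
  [11, 18, -33] -> [-33, 11, 18] -> [-25, 19, 26] -> [-20, 24, 31] -> 2
  [-11, 19, -20, 3, -45] -> [-45, -20, -11, 3, 19] -> [-37, -12, -3, 11, 27] -> [-32, -7, 2, 16, 32] -> 4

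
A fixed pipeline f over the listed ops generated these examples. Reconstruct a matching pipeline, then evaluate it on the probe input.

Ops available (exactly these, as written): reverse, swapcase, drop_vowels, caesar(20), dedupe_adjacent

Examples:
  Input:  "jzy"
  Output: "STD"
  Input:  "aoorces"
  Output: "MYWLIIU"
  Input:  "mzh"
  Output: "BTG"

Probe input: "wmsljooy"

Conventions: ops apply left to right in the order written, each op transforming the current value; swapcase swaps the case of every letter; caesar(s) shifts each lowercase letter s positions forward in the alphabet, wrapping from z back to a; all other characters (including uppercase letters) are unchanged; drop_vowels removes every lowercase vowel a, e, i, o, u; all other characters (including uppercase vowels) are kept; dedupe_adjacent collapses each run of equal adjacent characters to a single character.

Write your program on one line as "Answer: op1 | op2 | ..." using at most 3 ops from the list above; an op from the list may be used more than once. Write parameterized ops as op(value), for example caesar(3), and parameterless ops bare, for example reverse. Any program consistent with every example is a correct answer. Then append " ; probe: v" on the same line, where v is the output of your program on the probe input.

caesar(20) | reverse | swapcase ; probe: "SIIDFMGQ"

Check, running the answer program on each example:
  "jzy" -> "dts" -> "std" -> "STD"
  "aoorces" -> "uiilwym" -> "mywliiu" -> "MYWLIIU"
  "mzh" -> "gtb" -> "btg" -> "BTG"
  probe: "wmsljooy" -> "qgmfdiis" -> "siidfmgq" -> "SIIDFMGQ"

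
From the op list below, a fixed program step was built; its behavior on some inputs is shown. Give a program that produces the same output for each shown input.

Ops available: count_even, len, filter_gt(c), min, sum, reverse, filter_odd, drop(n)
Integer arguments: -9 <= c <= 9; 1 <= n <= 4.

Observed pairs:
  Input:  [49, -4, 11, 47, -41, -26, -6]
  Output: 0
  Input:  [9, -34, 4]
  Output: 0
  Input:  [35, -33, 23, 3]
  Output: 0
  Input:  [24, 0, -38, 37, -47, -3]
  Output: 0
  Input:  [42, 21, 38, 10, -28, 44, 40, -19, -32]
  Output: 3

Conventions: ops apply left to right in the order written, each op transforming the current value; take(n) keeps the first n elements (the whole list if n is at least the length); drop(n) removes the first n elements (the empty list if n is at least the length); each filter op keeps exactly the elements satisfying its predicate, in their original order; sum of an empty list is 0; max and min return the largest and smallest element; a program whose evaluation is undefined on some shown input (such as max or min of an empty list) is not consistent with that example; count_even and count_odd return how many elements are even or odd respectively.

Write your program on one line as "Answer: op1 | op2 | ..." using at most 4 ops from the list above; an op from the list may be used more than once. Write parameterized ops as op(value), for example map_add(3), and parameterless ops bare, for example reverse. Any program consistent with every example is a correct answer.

filter_gt(4) | drop(3) | reverse | count_even

Check, running the answer program on each example:
  [49, -4, 11, 47, -41, -26, -6] -> [49, 11, 47] -> [] -> [] -> 0
  [9, -34, 4] -> [9] -> [] -> [] -> 0
  [35, -33, 23, 3] -> [35, 23] -> [] -> [] -> 0
  [24, 0, -38, 37, -47, -3] -> [24, 37] -> [] -> [] -> 0
  [42, 21, 38, 10, -28, 44, 40, -19, -32] -> [42, 21, 38, 10, 44, 40] -> [10, 44, 40] -> [40, 44, 10] -> 3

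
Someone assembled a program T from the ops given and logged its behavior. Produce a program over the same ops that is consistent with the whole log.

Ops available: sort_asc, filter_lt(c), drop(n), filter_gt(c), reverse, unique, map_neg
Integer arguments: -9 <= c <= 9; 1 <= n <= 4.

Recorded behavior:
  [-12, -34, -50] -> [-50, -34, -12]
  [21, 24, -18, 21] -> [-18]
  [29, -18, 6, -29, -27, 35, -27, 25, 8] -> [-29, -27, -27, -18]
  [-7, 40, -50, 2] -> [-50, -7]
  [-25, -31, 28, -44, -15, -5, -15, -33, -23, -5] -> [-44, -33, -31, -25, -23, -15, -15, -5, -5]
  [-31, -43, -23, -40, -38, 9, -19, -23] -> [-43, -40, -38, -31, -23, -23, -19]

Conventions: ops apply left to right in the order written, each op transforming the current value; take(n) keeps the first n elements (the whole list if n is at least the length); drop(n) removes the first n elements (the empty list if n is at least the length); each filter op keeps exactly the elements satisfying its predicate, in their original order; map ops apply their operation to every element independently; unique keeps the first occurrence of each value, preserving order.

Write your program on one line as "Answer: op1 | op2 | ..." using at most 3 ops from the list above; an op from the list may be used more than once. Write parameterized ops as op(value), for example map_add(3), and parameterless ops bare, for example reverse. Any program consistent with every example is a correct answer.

reverse | filter_lt(-2) | sort_asc

Check, running the answer program on each example:
  [-12, -34, -50] -> [-50, -34, -12] -> [-50, -34, -12] -> [-50, -34, -12]
  [21, 24, -18, 21] -> [21, -18, 24, 21] -> [-18] -> [-18]
  [29, -18, 6, -29, -27, 35, -27, 25, 8] -> [8, 25, -27, 35, -27, -29, 6, -18, 29] -> [-27, -27, -29, -18] -> [-29, -27, -27, -18]
  [-7, 40, -50, 2] -> [2, -50, 40, -7] -> [-50, -7] -> [-50, -7]
  [-25, -31, 28, -44, -15, -5, -15, -33, -23, -5] -> [-5, -23, -33, -15, -5, -15, -44, 28, -31, -25] -> [-5, -23, -33, -15, -5, -15, -44, -31, -25] -> [-44, -33, -31, -25, -23, -15, -15, -5, -5]
  [-31, -43, -23, -40, -38, 9, -19, -23] -> [-23, -19, 9, -38, -40, -23, -43, -31] -> [-23, -19, -38, -40, -23, -43, -31] -> [-43, -40, -38, -31, -23, -23, -19]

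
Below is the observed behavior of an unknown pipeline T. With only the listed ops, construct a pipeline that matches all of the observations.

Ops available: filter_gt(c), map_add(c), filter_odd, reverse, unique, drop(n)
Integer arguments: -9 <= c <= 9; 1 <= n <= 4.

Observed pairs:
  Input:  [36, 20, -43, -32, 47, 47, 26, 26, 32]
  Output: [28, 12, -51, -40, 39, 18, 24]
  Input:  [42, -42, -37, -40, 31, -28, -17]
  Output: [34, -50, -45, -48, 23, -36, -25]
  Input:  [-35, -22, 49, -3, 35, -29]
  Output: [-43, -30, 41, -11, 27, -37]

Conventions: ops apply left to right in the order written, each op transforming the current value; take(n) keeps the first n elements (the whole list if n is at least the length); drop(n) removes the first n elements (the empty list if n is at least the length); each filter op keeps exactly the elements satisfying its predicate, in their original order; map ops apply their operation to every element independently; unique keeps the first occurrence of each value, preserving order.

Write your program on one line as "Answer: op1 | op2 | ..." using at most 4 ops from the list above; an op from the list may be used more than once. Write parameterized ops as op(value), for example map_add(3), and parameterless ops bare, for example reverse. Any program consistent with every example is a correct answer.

reverse | unique | reverse | map_add(-8)

Check, running the answer program on each example:
  [36, 20, -43, -32, 47, 47, 26, 26, 32] -> [32, 26, 26, 47, 47, -32, -43, 20, 36] -> [32, 26, 47, -32, -43, 20, 36] -> [36, 20, -43, -32, 47, 26, 32] -> [28, 12, -51, -40, 39, 18, 24]
  [42, -42, -37, -40, 31, -28, -17] -> [-17, -28, 31, -40, -37, -42, 42] -> [-17, -28, 31, -40, -37, -42, 42] -> [42, -42, -37, -40, 31, -28, -17] -> [34, -50, -45, -48, 23, -36, -25]
  [-35, -22, 49, -3, 35, -29] -> [-29, 35, -3, 49, -22, -35] -> [-29, 35, -3, 49, -22, -35] -> [-35, -22, 49, -3, 35, -29] -> [-43, -30, 41, -11, 27, -37]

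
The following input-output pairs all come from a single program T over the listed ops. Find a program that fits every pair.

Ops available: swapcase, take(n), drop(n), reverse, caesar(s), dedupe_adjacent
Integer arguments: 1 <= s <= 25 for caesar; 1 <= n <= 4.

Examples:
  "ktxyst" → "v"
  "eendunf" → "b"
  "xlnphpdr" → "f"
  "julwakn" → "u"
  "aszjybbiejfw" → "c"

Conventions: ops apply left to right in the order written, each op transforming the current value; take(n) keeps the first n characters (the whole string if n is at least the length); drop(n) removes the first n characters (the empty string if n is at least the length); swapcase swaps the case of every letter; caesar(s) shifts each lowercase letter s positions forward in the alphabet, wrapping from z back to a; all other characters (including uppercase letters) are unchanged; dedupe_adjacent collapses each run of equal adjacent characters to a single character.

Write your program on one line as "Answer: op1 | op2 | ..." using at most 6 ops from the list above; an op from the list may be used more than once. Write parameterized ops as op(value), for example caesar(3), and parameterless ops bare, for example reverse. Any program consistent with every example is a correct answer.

reverse | caesar(24) | drop(1) | drop(2) | take(1)

Check, running the answer program on each example:
  "ktxyst" -> "tsyxtk" -> "rqwvri" -> "qwvri" -> "vri" -> "v"
  "eendunf" -> "fnudnee" -> "dlsblcc" -> "lsblcc" -> "blcc" -> "b"
  "xlnphpdr" -> "rdphpnlx" -> "pbnfnljv" -> "bnfnljv" -> "fnljv" -> "f"
  "julwakn" -> "nkawluj" -> "liyujsh" -> "iyujsh" -> "ujsh" -> "u"
  "aszjybbiejfw" -> "wfjeibbyjzsa" -> "udhcgzzwhxqy" -> "dhcgzzwhxqy" -> "cgzzwhxqy" -> "c"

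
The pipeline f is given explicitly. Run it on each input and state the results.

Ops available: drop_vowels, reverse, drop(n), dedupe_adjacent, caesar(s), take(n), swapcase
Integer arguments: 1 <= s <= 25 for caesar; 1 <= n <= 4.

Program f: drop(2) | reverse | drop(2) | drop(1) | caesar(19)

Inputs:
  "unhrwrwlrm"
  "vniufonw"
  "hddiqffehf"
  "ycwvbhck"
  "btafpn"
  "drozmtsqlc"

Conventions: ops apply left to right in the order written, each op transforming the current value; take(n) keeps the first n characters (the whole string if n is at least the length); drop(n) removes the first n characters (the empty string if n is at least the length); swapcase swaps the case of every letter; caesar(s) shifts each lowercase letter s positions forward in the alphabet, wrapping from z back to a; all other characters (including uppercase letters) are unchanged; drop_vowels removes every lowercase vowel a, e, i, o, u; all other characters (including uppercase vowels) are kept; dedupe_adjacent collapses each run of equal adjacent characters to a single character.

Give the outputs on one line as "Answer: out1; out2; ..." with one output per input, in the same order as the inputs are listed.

"pkpka"; "ynb"; "yyjbw"; "uop"; "t"; "lmfsh"

Execution, op by op:
  "unhrwrwlrm" -> "hrwrwlrm" -> "mrlwrwrh" -> "lwrwrh" -> "wrwrh" -> "pkpka"
  "vniufonw" -> "iufonw" -> "wnofui" -> "ofui" -> "fui" -> "ynb"
  "hddiqffehf" -> "diqffehf" -> "fheffqid" -> "effqid" -> "ffqid" -> "yyjbw"
  "ycwvbhck" -> "wvbhck" -> "kchbvw" -> "hbvw" -> "bvw" -> "uop"
  "btafpn" -> "afpn" -> "npfa" -> "fa" -> "a" -> "t"
  "drozmtsqlc" -> "ozmtsqlc" -> "clqstmzo" -> "qstmzo" -> "stmzo" -> "lmfsh"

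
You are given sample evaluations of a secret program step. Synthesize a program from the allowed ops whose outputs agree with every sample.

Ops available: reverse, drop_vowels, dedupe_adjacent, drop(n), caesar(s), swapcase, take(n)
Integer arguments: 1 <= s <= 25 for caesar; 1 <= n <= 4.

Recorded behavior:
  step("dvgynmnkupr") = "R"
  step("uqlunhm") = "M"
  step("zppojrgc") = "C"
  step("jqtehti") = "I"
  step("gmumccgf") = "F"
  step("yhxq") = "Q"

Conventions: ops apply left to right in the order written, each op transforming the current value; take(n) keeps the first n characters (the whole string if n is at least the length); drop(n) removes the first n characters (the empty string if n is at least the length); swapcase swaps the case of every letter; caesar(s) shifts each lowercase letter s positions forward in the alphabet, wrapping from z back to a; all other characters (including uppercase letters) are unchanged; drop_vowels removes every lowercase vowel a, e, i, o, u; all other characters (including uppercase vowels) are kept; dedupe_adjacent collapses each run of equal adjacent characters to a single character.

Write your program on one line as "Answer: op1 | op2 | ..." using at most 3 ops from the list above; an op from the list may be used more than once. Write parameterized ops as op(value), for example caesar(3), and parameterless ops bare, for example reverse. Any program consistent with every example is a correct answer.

reverse | take(1) | swapcase

Check, running the answer program on each example:
  "dvgynmnkupr" -> "rpuknmnygvd" -> "r" -> "R"
  "uqlunhm" -> "mhnulqu" -> "m" -> "M"
  "zppojrgc" -> "cgrjoppz" -> "c" -> "C"
  "jqtehti" -> "ithetqj" -> "i" -> "I"
  "gmumccgf" -> "fgccmumg" -> "f" -> "F"
  "yhxq" -> "qxhy" -> "q" -> "Q"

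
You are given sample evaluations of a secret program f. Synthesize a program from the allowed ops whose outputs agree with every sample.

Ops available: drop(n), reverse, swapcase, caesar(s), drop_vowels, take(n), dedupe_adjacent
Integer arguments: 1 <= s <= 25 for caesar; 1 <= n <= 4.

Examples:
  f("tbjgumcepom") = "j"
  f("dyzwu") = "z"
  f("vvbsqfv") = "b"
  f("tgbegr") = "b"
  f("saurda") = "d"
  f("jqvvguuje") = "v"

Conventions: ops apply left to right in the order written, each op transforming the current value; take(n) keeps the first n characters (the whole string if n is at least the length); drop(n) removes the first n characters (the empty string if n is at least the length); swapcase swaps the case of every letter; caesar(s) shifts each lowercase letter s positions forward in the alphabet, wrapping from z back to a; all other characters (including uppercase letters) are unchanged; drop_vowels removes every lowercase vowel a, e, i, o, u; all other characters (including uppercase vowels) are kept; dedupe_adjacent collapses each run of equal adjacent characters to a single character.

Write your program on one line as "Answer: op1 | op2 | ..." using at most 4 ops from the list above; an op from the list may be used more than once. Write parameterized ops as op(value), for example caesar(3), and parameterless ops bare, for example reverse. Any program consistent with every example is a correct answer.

drop_vowels | take(3) | drop(2)

Check, running the answer program on each example:
  "tbjgumcepom" -> "tbjgmcpm" -> "tbj" -> "j"
  "dyzwu" -> "dyzw" -> "dyz" -> "z"
  "vvbsqfv" -> "vvbsqfv" -> "vvb" -> "b"
  "tgbegr" -> "tgbgr" -> "tgb" -> "b"
  "saurda" -> "srd" -> "srd" -> "d"
  "jqvvguuje" -> "jqvvgj" -> "jqv" -> "v"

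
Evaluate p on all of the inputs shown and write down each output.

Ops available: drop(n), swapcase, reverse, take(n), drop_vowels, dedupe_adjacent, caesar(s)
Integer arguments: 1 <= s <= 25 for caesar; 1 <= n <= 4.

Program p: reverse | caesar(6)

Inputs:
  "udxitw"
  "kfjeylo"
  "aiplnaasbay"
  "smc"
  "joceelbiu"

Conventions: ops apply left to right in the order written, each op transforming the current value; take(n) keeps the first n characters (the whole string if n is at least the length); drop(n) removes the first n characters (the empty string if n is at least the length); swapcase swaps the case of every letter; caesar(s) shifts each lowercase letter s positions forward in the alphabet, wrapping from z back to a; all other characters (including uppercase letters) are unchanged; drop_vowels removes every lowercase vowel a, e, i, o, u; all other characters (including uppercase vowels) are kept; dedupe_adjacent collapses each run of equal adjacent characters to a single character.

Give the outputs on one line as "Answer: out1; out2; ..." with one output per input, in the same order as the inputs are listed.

Execution, op by op:
  "udxitw" -> "wtixdu" -> "czodja"
  "kfjeylo" -> "olyejfk" -> "urekplq"
  "aiplnaasbay" -> "yabsaanlpia" -> "eghyggtrvog"
  "smc" -> "cms" -> "isy"
  "joceelbiu" -> "uibleecoj" -> "aohrkkiup"

"czodja"; "urekplq"; "eghyggtrvog"; "isy"; "aohrkkiup"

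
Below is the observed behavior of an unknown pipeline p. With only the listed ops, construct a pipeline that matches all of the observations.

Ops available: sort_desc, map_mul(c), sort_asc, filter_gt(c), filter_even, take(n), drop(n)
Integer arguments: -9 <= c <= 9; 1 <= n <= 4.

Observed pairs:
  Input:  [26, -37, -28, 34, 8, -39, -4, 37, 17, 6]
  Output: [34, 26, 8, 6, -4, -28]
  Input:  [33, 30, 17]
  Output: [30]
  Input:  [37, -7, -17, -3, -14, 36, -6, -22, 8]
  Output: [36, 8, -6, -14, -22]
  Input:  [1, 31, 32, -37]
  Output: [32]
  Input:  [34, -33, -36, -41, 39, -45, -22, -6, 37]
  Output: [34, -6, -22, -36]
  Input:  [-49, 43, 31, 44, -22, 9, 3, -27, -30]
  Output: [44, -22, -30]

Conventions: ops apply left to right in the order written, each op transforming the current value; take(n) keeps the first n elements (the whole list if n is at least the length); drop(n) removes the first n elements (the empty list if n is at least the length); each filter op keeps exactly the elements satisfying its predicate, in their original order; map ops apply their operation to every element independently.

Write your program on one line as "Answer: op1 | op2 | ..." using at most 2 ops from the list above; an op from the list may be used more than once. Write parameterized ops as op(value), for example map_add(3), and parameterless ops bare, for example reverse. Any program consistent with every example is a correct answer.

filter_even | sort_desc

Check, running the answer program on each example:
  [26, -37, -28, 34, 8, -39, -4, 37, 17, 6] -> [26, -28, 34, 8, -4, 6] -> [34, 26, 8, 6, -4, -28]
  [33, 30, 17] -> [30] -> [30]
  [37, -7, -17, -3, -14, 36, -6, -22, 8] -> [-14, 36, -6, -22, 8] -> [36, 8, -6, -14, -22]
  [1, 31, 32, -37] -> [32] -> [32]
  [34, -33, -36, -41, 39, -45, -22, -6, 37] -> [34, -36, -22, -6] -> [34, -6, -22, -36]
  [-49, 43, 31, 44, -22, 9, 3, -27, -30] -> [44, -22, -30] -> [44, -22, -30]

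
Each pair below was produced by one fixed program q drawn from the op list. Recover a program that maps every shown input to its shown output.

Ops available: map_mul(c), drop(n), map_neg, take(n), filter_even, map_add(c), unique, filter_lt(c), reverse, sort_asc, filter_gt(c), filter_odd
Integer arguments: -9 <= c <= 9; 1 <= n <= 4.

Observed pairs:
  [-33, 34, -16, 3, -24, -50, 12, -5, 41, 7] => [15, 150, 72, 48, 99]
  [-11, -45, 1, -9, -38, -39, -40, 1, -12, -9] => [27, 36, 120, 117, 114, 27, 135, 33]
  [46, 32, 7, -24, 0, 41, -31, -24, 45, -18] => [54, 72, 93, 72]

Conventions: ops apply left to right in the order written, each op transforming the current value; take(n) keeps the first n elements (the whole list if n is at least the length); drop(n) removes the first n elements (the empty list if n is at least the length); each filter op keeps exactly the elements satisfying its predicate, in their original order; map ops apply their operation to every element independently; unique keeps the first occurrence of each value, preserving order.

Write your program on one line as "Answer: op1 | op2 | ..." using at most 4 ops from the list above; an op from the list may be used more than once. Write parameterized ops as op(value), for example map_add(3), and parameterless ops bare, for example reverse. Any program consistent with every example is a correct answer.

filter_lt(-2) | map_mul(-3) | reverse

Check, running the answer program on each example:
  [-33, 34, -16, 3, -24, -50, 12, -5, 41, 7] -> [-33, -16, -24, -50, -5] -> [99, 48, 72, 150, 15] -> [15, 150, 72, 48, 99]
  [-11, -45, 1, -9, -38, -39, -40, 1, -12, -9] -> [-11, -45, -9, -38, -39, -40, -12, -9] -> [33, 135, 27, 114, 117, 120, 36, 27] -> [27, 36, 120, 117, 114, 27, 135, 33]
  [46, 32, 7, -24, 0, 41, -31, -24, 45, -18] -> [-24, -31, -24, -18] -> [72, 93, 72, 54] -> [54, 72, 93, 72]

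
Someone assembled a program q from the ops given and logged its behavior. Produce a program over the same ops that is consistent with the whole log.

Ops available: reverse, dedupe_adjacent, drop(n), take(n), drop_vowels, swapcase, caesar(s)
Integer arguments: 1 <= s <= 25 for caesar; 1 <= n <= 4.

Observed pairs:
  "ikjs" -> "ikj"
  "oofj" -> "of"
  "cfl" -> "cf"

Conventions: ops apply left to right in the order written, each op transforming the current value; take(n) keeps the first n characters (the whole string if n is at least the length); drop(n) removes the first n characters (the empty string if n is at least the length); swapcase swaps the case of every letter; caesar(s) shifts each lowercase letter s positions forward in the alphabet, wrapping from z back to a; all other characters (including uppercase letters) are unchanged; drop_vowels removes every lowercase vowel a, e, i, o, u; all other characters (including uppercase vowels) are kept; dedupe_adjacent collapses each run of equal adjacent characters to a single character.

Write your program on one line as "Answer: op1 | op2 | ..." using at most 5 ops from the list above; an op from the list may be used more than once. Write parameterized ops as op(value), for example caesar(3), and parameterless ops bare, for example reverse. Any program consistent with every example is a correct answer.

dedupe_adjacent | reverse | drop(1) | reverse

Check, running the answer program on each example:
  "ikjs" -> "ikjs" -> "sjki" -> "jki" -> "ikj"
  "oofj" -> "ofj" -> "jfo" -> "fo" -> "of"
  "cfl" -> "cfl" -> "lfc" -> "fc" -> "cf"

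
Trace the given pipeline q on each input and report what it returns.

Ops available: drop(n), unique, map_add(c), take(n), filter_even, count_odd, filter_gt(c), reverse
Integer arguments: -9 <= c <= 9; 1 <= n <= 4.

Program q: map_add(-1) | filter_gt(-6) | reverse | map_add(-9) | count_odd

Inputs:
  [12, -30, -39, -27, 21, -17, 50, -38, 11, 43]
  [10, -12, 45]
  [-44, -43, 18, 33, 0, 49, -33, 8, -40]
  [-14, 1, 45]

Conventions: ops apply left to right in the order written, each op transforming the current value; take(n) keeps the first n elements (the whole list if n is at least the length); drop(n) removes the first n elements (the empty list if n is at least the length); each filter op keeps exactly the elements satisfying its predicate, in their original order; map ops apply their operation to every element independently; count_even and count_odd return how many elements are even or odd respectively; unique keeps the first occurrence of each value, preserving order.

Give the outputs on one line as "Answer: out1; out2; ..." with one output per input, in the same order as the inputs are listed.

3; 1; 2; 2

Execution, op by op:
  [12, -30, -39, -27, 21, -17, 50, -38, 11, 43] -> [11, -31, -40, -28, 20, -18, 49, -39, 10, 42] -> [11, 20, 49, 10, 42] -> [42, 10, 49, 20, 11] -> [33, 1, 40, 11, 2] -> 3
  [10, -12, 45] -> [9, -13, 44] -> [9, 44] -> [44, 9] -> [35, 0] -> 1
  [-44, -43, 18, 33, 0, 49, -33, 8, -40] -> [-45, -44, 17, 32, -1, 48, -34, 7, -41] -> [17, 32, -1, 48, 7] -> [7, 48, -1, 32, 17] -> [-2, 39, -10, 23, 8] -> 2
  [-14, 1, 45] -> [-15, 0, 44] -> [0, 44] -> [44, 0] -> [35, -9] -> 2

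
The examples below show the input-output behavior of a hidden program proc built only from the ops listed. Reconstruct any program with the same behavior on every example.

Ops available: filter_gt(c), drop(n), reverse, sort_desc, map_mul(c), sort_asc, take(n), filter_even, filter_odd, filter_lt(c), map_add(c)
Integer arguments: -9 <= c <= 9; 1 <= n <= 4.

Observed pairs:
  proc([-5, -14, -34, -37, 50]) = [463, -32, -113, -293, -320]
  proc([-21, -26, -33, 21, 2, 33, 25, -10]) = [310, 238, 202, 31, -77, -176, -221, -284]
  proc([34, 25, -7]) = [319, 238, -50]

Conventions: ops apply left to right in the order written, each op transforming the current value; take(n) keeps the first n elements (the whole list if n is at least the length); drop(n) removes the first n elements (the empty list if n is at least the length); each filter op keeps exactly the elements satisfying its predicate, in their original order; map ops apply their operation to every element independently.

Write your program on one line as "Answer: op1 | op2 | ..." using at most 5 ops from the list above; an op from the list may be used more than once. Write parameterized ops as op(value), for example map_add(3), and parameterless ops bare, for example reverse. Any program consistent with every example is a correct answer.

map_add(1) | map_mul(9) | sort_asc | map_add(4) | sort_desc

Check, running the answer program on each example:
  [-5, -14, -34, -37, 50] -> [-4, -13, -33, -36, 51] -> [-36, -117, -297, -324, 459] -> [-324, -297, -117, -36, 459] -> [-320, -293, -113, -32, 463] -> [463, -32, -113, -293, -320]
  [-21, -26, -33, 21, 2, 33, 25, -10] -> [-20, -25, -32, 22, 3, 34, 26, -9] -> [-180, -225, -288, 198, 27, 306, 234, -81] -> [-288, -225, -180, -81, 27, 198, 234, 306] -> [-284, -221, -176, -77, 31, 202, 238, 310] -> [310, 238, 202, 31, -77, -176, -221, -284]
  [34, 25, -7] -> [35, 26, -6] -> [315, 234, -54] -> [-54, 234, 315] -> [-50, 238, 319] -> [319, 238, -50]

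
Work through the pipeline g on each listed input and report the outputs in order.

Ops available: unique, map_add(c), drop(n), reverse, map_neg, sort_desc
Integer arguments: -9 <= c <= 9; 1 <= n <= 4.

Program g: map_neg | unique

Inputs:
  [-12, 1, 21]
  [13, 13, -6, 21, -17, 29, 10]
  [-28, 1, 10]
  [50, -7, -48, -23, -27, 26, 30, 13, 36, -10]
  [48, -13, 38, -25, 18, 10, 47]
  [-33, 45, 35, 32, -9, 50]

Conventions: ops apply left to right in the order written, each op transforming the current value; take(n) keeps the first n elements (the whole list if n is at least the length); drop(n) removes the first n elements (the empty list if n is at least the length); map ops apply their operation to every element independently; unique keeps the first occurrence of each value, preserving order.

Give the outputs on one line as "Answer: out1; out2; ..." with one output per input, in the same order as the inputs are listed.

Execution, op by op:
  [-12, 1, 21] -> [12, -1, -21] -> [12, -1, -21]
  [13, 13, -6, 21, -17, 29, 10] -> [-13, -13, 6, -21, 17, -29, -10] -> [-13, 6, -21, 17, -29, -10]
  [-28, 1, 10] -> [28, -1, -10] -> [28, -1, -10]
  [50, -7, -48, -23, -27, 26, 30, 13, 36, -10] -> [-50, 7, 48, 23, 27, -26, -30, -13, -36, 10] -> [-50, 7, 48, 23, 27, -26, -30, -13, -36, 10]
  [48, -13, 38, -25, 18, 10, 47] -> [-48, 13, -38, 25, -18, -10, -47] -> [-48, 13, -38, 25, -18, -10, -47]
  [-33, 45, 35, 32, -9, 50] -> [33, -45, -35, -32, 9, -50] -> [33, -45, -35, -32, 9, -50]

[12, -1, -21]; [-13, 6, -21, 17, -29, -10]; [28, -1, -10]; [-50, 7, 48, 23, 27, -26, -30, -13, -36, 10]; [-48, 13, -38, 25, -18, -10, -47]; [33, -45, -35, -32, 9, -50]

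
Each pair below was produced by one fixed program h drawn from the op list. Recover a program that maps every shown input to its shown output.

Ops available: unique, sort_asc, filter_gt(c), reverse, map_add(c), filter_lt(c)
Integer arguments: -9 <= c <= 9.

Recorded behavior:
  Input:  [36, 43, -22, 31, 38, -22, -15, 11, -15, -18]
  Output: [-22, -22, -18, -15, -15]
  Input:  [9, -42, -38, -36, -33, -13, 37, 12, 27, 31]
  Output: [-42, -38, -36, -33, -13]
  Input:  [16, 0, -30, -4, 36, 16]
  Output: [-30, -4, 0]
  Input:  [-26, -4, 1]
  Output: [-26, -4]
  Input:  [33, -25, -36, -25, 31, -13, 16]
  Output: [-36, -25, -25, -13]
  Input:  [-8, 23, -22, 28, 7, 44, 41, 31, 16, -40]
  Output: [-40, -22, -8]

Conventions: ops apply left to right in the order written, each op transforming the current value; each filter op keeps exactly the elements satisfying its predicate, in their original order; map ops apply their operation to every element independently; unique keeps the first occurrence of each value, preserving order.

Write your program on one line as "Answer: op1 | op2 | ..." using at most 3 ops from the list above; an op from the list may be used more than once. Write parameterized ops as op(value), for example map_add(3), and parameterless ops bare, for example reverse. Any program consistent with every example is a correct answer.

sort_asc | filter_lt(2) | filter_lt(1)

Check, running the answer program on each example:
  [36, 43, -22, 31, 38, -22, -15, 11, -15, -18] -> [-22, -22, -18, -15, -15, 11, 31, 36, 38, 43] -> [-22, -22, -18, -15, -15] -> [-22, -22, -18, -15, -15]
  [9, -42, -38, -36, -33, -13, 37, 12, 27, 31] -> [-42, -38, -36, -33, -13, 9, 12, 27, 31, 37] -> [-42, -38, -36, -33, -13] -> [-42, -38, -36, -33, -13]
  [16, 0, -30, -4, 36, 16] -> [-30, -4, 0, 16, 16, 36] -> [-30, -4, 0] -> [-30, -4, 0]
  [-26, -4, 1] -> [-26, -4, 1] -> [-26, -4, 1] -> [-26, -4]
  [33, -25, -36, -25, 31, -13, 16] -> [-36, -25, -25, -13, 16, 31, 33] -> [-36, -25, -25, -13] -> [-36, -25, -25, -13]
  [-8, 23, -22, 28, 7, 44, 41, 31, 16, -40] -> [-40, -22, -8, 7, 16, 23, 28, 31, 41, 44] -> [-40, -22, -8] -> [-40, -22, -8]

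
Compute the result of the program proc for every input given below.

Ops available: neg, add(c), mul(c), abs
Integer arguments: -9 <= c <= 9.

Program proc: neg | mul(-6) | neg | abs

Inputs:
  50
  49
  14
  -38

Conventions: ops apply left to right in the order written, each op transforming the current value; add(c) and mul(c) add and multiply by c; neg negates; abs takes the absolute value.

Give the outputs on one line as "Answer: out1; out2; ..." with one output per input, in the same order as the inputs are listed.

300; 294; 84; 228

Execution, op by op:
  50 -> -50 -> 300 -> -300 -> 300
  49 -> -49 -> 294 -> -294 -> 294
  14 -> -14 -> 84 -> -84 -> 84
  -38 -> 38 -> -228 -> 228 -> 228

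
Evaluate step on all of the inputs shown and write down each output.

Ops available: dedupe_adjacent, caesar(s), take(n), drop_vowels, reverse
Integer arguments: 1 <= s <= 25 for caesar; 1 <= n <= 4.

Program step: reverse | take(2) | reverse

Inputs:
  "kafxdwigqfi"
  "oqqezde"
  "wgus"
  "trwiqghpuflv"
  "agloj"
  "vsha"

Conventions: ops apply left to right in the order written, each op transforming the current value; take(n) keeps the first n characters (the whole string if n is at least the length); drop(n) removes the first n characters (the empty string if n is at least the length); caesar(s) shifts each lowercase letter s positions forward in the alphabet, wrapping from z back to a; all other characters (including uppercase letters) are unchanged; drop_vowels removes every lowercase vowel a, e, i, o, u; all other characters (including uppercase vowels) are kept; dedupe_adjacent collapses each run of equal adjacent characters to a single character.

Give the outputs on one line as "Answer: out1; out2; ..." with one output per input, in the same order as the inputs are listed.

"fi"; "de"; "us"; "lv"; "oj"; "ha"

Execution, op by op:
  "kafxdwigqfi" -> "ifqgiwdxfak" -> "if" -> "fi"
  "oqqezde" -> "edzeqqo" -> "ed" -> "de"
  "wgus" -> "sugw" -> "su" -> "us"
  "trwiqghpuflv" -> "vlfuphgqiwrt" -> "vl" -> "lv"
  "agloj" -> "jolga" -> "jo" -> "oj"
  "vsha" -> "ahsv" -> "ah" -> "ha"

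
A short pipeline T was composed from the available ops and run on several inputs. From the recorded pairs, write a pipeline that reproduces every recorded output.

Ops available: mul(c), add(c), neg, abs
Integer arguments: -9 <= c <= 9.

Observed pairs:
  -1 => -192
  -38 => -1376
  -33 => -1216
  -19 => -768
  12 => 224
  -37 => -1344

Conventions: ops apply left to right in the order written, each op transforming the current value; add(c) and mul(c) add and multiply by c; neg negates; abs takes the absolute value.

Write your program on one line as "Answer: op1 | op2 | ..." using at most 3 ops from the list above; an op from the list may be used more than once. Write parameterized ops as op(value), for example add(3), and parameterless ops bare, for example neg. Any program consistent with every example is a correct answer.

add(-5) | mul(8) | mul(4)

Check, running the answer program on each example:
  -1 -> -6 -> -48 -> -192
  -38 -> -43 -> -344 -> -1376
  -33 -> -38 -> -304 -> -1216
  -19 -> -24 -> -192 -> -768
  12 -> 7 -> 56 -> 224
  -37 -> -42 -> -336 -> -1344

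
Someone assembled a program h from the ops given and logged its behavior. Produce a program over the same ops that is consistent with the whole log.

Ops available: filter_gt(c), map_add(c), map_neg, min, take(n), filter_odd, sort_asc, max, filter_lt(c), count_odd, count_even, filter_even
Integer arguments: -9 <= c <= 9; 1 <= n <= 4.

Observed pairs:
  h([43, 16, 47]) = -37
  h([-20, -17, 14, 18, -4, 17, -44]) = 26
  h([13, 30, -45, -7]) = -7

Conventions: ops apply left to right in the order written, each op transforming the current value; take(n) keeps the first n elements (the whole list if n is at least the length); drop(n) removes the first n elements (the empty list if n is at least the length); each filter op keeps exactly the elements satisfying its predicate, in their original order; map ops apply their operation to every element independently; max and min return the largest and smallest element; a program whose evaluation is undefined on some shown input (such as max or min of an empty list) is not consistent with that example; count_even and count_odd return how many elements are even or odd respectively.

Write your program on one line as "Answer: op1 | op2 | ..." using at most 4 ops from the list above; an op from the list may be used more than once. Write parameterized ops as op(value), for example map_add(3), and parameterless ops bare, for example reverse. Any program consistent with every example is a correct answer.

map_add(-6) | map_neg | take(1) | max

Check, running the answer program on each example:
  [43, 16, 47] -> [37, 10, 41] -> [-37, -10, -41] -> [-37] -> -37
  [-20, -17, 14, 18, -4, 17, -44] -> [-26, -23, 8, 12, -10, 11, -50] -> [26, 23, -8, -12, 10, -11, 50] -> [26] -> 26
  [13, 30, -45, -7] -> [7, 24, -51, -13] -> [-7, -24, 51, 13] -> [-7] -> -7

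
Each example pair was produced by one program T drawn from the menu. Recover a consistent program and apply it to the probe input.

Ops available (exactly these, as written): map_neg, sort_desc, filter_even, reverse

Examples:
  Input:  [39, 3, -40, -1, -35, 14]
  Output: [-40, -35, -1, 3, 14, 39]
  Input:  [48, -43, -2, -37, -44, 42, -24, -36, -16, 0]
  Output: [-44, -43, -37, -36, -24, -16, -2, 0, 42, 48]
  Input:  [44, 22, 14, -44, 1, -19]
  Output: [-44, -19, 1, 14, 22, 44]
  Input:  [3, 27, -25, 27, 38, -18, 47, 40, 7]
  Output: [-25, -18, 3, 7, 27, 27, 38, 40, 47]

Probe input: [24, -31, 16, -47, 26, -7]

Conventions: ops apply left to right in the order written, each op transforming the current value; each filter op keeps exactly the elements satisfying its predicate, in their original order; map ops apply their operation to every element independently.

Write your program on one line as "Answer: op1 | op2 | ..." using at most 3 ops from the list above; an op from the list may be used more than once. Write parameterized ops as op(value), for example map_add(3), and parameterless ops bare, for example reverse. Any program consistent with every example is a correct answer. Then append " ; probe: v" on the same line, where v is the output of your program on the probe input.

sort_desc | reverse ; probe: [-47, -31, -7, 16, 24, 26]

Check, running the answer program on each example:
  [39, 3, -40, -1, -35, 14] -> [39, 14, 3, -1, -35, -40] -> [-40, -35, -1, 3, 14, 39]
  [48, -43, -2, -37, -44, 42, -24, -36, -16, 0] -> [48, 42, 0, -2, -16, -24, -36, -37, -43, -44] -> [-44, -43, -37, -36, -24, -16, -2, 0, 42, 48]
  [44, 22, 14, -44, 1, -19] -> [44, 22, 14, 1, -19, -44] -> [-44, -19, 1, 14, 22, 44]
  [3, 27, -25, 27, 38, -18, 47, 40, 7] -> [47, 40, 38, 27, 27, 7, 3, -18, -25] -> [-25, -18, 3, 7, 27, 27, 38, 40, 47]
  probe: [24, -31, 16, -47, 26, -7] -> [26, 24, 16, -7, -31, -47] -> [-47, -31, -7, 16, 24, 26]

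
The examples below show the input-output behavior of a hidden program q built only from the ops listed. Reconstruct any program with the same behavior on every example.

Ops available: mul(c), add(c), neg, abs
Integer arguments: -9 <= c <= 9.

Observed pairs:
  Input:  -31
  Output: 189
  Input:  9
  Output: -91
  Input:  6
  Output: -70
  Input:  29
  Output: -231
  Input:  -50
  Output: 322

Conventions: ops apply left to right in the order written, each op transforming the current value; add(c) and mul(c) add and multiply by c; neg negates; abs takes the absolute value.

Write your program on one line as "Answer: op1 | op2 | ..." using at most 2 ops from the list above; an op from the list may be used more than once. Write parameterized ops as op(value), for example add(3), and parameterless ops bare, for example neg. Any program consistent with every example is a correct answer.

add(4) | mul(-7)

Check, running the answer program on each example:
  -31 -> -27 -> 189
  9 -> 13 -> -91
  6 -> 10 -> -70
  29 -> 33 -> -231
  -50 -> -46 -> 322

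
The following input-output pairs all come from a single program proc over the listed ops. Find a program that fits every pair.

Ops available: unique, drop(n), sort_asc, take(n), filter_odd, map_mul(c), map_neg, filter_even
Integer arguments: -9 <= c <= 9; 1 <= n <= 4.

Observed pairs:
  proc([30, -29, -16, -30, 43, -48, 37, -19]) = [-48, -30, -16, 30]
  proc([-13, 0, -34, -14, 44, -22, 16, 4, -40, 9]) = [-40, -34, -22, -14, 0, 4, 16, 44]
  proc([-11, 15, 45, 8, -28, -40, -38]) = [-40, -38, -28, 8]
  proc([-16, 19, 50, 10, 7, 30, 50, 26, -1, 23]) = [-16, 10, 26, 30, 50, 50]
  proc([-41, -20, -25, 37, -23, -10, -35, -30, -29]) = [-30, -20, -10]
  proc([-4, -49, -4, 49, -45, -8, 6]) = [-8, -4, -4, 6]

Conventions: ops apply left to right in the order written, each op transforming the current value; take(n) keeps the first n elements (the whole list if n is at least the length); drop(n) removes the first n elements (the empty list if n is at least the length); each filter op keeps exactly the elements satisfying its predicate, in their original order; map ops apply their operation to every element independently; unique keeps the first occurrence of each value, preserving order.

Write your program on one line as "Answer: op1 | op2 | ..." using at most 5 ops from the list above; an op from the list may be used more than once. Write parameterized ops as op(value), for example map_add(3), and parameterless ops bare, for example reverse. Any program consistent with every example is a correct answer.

sort_asc | map_neg | filter_even | map_mul(-1)

Check, running the answer program on each example:
  [30, -29, -16, -30, 43, -48, 37, -19] -> [-48, -30, -29, -19, -16, 30, 37, 43] -> [48, 30, 29, 19, 16, -30, -37, -43] -> [48, 30, 16, -30] -> [-48, -30, -16, 30]
  [-13, 0, -34, -14, 44, -22, 16, 4, -40, 9] -> [-40, -34, -22, -14, -13, 0, 4, 9, 16, 44] -> [40, 34, 22, 14, 13, 0, -4, -9, -16, -44] -> [40, 34, 22, 14, 0, -4, -16, -44] -> [-40, -34, -22, -14, 0, 4, 16, 44]
  [-11, 15, 45, 8, -28, -40, -38] -> [-40, -38, -28, -11, 8, 15, 45] -> [40, 38, 28, 11, -8, -15, -45] -> [40, 38, 28, -8] -> [-40, -38, -28, 8]
  [-16, 19, 50, 10, 7, 30, 50, 26, -1, 23] -> [-16, -1, 7, 10, 19, 23, 26, 30, 50, 50] -> [16, 1, -7, -10, -19, -23, -26, -30, -50, -50] -> [16, -10, -26, -30, -50, -50] -> [-16, 10, 26, 30, 50, 50]
  [-41, -20, -25, 37, -23, -10, -35, -30, -29] -> [-41, -35, -30, -29, -25, -23, -20, -10, 37] -> [41, 35, 30, 29, 25, 23, 20, 10, -37] -> [30, 20, 10] -> [-30, -20, -10]
  [-4, -49, -4, 49, -45, -8, 6] -> [-49, -45, -8, -4, -4, 6, 49] -> [49, 45, 8, 4, 4, -6, -49] -> [8, 4, 4, -6] -> [-8, -4, -4, 6]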